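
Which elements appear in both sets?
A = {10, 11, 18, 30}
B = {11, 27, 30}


A ∩ B = elements in both A and B
A = {10, 11, 18, 30}
B = {11, 27, 30}
A ∩ B = {11, 30}

A ∩ B = {11, 30}


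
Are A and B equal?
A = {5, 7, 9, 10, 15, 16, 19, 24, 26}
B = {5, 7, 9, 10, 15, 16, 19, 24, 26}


Two sets are equal iff they have exactly the same elements.
A = {5, 7, 9, 10, 15, 16, 19, 24, 26}
B = {5, 7, 9, 10, 15, 16, 19, 24, 26}
Same elements → A = B

Yes, A = B


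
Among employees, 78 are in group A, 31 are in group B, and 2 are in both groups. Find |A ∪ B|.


|A ∪ B| = |A| + |B| - |A ∩ B|
= 78 + 31 - 2
= 107

|A ∪ B| = 107


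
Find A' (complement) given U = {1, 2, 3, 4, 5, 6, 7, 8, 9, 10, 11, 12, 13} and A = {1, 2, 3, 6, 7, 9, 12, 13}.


Aᶜ = U \ A = elements in U but not in A
U = {1, 2, 3, 4, 5, 6, 7, 8, 9, 10, 11, 12, 13}
A = {1, 2, 3, 6, 7, 9, 12, 13}
Aᶜ = {4, 5, 8, 10, 11}

Aᶜ = {4, 5, 8, 10, 11}


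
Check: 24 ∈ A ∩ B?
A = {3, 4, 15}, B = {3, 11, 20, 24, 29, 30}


A = {3, 4, 15}, B = {3, 11, 20, 24, 29, 30}
A ∩ B = elements in both A and B
A ∩ B = {3}
Checking if 24 ∈ A ∩ B
24 is not in A ∩ B → False

24 ∉ A ∩ B


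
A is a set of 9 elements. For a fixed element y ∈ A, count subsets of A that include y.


Subsets of A containing y correspond to subsets of A \ {y}, which has 8 elements.
Count = 2^(n-1) = 2^8
= 256

Number of subsets containing y = 256


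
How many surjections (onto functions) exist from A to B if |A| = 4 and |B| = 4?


n = |A| = 4, k = |B| = 4. Surjections via inclusion-exclusion:
S(n,k) = Σ(-1)^i × C(k,i) × (k-i)^n, i=0 to k
i=0: (-1)^0×C(4,0)×4^4 = 256
i=1: (-1)^1×C(4,1)×3^4 = -324
i=2: (-1)^2×C(4,2)×2^4 = 96
i=3: (-1)^3×C(4,3)×1^4 = -4
i=4: (-1)^4×C(4,4)×0^4 = 0
Total = 24

Number of surjections = 24


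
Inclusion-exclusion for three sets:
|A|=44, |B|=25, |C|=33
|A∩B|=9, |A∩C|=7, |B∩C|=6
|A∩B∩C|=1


|A∪B∪C| = |A|+|B|+|C| - |A∩B|-|A∩C|-|B∩C| + |A∩B∩C|
= 44+25+33 - 9-7-6 + 1
= 102 - 22 + 1
= 81

|A ∪ B ∪ C| = 81


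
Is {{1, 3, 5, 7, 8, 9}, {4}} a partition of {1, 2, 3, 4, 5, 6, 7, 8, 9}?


A partition requires: (1) non-empty parts, (2) pairwise disjoint, (3) union = U
Parts: {1, 3, 5, 7, 8, 9}, {4}
Union of parts: {1, 3, 4, 5, 7, 8, 9}
U = {1, 2, 3, 4, 5, 6, 7, 8, 9}
All non-empty? True
Pairwise disjoint? True
Covers U? False

No, not a valid partition


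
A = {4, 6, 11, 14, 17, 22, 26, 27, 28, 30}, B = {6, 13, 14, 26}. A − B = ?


A \ B = elements in A but not in B
A = {4, 6, 11, 14, 17, 22, 26, 27, 28, 30}
B = {6, 13, 14, 26}
Remove from A any elements in B
A \ B = {4, 11, 17, 22, 27, 28, 30}

A \ B = {4, 11, 17, 22, 27, 28, 30}


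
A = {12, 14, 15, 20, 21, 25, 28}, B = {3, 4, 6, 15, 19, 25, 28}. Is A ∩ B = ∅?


Disjoint means A ∩ B = ∅.
A ∩ B = {15, 25, 28}
A ∩ B ≠ ∅, so A and B are NOT disjoint.

No, A and B are not disjoint (A ∩ B = {15, 25, 28})


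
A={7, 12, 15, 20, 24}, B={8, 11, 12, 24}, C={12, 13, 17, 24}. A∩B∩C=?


A ∩ B = {12, 24}
(A ∩ B) ∩ C = {12, 24}

A ∩ B ∩ C = {12, 24}


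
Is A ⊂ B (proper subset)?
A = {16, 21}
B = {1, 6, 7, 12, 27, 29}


A ⊂ B requires: A ⊆ B AND A ≠ B.
A ⊆ B? No
A ⊄ B, so A is not a proper subset.

No, A is not a proper subset of B


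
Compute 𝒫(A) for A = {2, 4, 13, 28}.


|A| = 4, so |P(A)| = 2^4 = 16
Enumerate subsets by cardinality (0 to 4):
∅, {2}, {4}, {13}, {28}, {2, 4}, {2, 13}, {2, 28}, {4, 13}, {4, 28}, {13, 28}, {2, 4, 13}, {2, 4, 28}, {2, 13, 28}, {4, 13, 28}, {2, 4, 13, 28}

P(A) has 16 subsets: ∅, {2}, {4}, {13}, {28}, {2, 4}, {2, 13}, {2, 28}, {4, 13}, {4, 28}, {13, 28}, {2, 4, 13}, {2, 4, 28}, {2, 13, 28}, {4, 13, 28}, {2, 4, 13, 28}


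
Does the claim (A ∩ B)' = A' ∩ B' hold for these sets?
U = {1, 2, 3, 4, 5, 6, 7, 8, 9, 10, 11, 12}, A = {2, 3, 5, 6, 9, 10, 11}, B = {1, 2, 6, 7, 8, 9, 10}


LHS: A ∩ B = {2, 6, 9, 10}
(A ∩ B)' = U \ (A ∩ B) = {1, 3, 4, 5, 7, 8, 11, 12}
A' = {1, 4, 7, 8, 12}, B' = {3, 4, 5, 11, 12}
Claimed RHS: A' ∩ B' = {4, 12}
Identity is INVALID: LHS = {1, 3, 4, 5, 7, 8, 11, 12} but the RHS claimed here equals {4, 12}. The correct form is (A ∩ B)' = A' ∪ B'.

Identity is invalid: (A ∩ B)' = {1, 3, 4, 5, 7, 8, 11, 12} but A' ∩ B' = {4, 12}. The correct De Morgan law is (A ∩ B)' = A' ∪ B'.


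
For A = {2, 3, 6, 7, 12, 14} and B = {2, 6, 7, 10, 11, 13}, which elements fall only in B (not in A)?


A = {2, 3, 6, 7, 12, 14}
B = {2, 6, 7, 10, 11, 13}
Region: only in B (not in A)
Elements: {10, 11, 13}

Elements only in B (not in A): {10, 11, 13}


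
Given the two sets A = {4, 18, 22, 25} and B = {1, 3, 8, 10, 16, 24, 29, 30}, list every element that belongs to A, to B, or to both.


A ∪ B = all elements in A or B (or both)
A = {4, 18, 22, 25}
B = {1, 3, 8, 10, 16, 24, 29, 30}
A ∪ B = {1, 3, 4, 8, 10, 16, 18, 22, 24, 25, 29, 30}

A ∪ B = {1, 3, 4, 8, 10, 16, 18, 22, 24, 25, 29, 30}


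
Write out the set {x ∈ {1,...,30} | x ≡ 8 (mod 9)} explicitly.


Checking each candidate:
Condition: x in {1,...,30} with x ≡ 8 (mod 9)
Result = {8, 17, 26}

{8, 17, 26}


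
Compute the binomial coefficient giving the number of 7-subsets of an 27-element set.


C(n,k) = n! / (k!(n-k)!)
C(27,7) = 27! / (7!20!)
= 888030

C(27,7) = 888030


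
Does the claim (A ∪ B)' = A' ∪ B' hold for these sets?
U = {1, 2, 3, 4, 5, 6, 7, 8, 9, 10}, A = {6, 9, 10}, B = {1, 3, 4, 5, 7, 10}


LHS: A ∪ B = {1, 3, 4, 5, 6, 7, 9, 10}
(A ∪ B)' = U \ (A ∪ B) = {2, 8}
A' = {1, 2, 3, 4, 5, 7, 8}, B' = {2, 6, 8, 9}
Claimed RHS: A' ∪ B' = {1, 2, 3, 4, 5, 6, 7, 8, 9}
Identity is INVALID: LHS = {2, 8} but the RHS claimed here equals {1, 2, 3, 4, 5, 6, 7, 8, 9}. The correct form is (A ∪ B)' = A' ∩ B'.

Identity is invalid: (A ∪ B)' = {2, 8} but A' ∪ B' = {1, 2, 3, 4, 5, 6, 7, 8, 9}. The correct De Morgan law is (A ∪ B)' = A' ∩ B'.


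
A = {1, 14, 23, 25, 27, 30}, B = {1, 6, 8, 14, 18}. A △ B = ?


A △ B = (A \ B) ∪ (B \ A) = elements in exactly one of A or B
A \ B = {23, 25, 27, 30}
B \ A = {6, 8, 18}
A △ B = {6, 8, 18, 23, 25, 27, 30}

A △ B = {6, 8, 18, 23, 25, 27, 30}


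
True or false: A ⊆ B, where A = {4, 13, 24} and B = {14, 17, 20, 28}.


A ⊆ B means every element of A is in B.
Elements in A not in B: {4, 13, 24}
So A ⊄ B.

No, A ⊄ B


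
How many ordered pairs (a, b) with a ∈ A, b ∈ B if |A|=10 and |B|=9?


|A × B| = |A| × |B|
= 10 × 9
= 90

|A × B| = 90


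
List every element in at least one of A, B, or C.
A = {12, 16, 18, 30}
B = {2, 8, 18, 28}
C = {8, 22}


A ∪ B = {2, 8, 12, 16, 18, 28, 30}
(A ∪ B) ∪ C = {2, 8, 12, 16, 18, 22, 28, 30}

A ∪ B ∪ C = {2, 8, 12, 16, 18, 22, 28, 30}


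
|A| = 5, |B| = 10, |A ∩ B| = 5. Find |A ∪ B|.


|A ∪ B| = |A| + |B| - |A ∩ B|
= 5 + 10 - 5
= 10

|A ∪ B| = 10


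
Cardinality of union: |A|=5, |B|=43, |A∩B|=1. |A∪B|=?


|A ∪ B| = |A| + |B| - |A ∩ B|
= 5 + 43 - 1
= 47

|A ∪ B| = 47


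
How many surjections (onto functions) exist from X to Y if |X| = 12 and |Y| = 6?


n = |X| = 12, k = |Y| = 6. Surjections via inclusion-exclusion:
S(n,k) = Σ(-1)^i × C(k,i) × (k-i)^n, i=0 to k
i=0: (-1)^0×C(6,0)×6^12 = 2176782336
i=1: (-1)^1×C(6,1)×5^12 = -1464843750
i=2: (-1)^2×C(6,2)×4^12 = 251658240
i=3: (-1)^3×C(6,3)×3^12 = -10628820
i=4: (-1)^4×C(6,4)×2^12 = 61440
i=5: (-1)^5×C(6,5)×1^12 = -6
i=6: (-1)^6×C(6,6)×0^12 = 0
Total = 953029440

Number of surjections = 953029440


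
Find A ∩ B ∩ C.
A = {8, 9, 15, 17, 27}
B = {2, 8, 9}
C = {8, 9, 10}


A ∩ B = {8, 9}
(A ∩ B) ∩ C = {8, 9}

A ∩ B ∩ C = {8, 9}


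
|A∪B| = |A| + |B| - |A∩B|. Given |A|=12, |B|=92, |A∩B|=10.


|A ∪ B| = |A| + |B| - |A ∩ B|
= 12 + 92 - 10
= 94

|A ∪ B| = 94


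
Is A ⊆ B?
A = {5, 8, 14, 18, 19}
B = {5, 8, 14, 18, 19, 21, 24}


A ⊆ B means every element of A is in B.
All elements of A are in B.
So A ⊆ B.

Yes, A ⊆ B


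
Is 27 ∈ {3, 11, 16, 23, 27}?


A = {3, 11, 16, 23, 27}
Checking if 27 is in A
27 is in A → True

27 ∈ A


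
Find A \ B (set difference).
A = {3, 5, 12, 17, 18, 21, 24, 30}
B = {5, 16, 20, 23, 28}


A \ B = elements in A but not in B
A = {3, 5, 12, 17, 18, 21, 24, 30}
B = {5, 16, 20, 23, 28}
Remove from A any elements in B
A \ B = {3, 12, 17, 18, 21, 24, 30}

A \ B = {3, 12, 17, 18, 21, 24, 30}


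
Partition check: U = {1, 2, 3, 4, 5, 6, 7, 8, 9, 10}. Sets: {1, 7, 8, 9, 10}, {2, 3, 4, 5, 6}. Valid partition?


A partition requires: (1) non-empty parts, (2) pairwise disjoint, (3) union = U
Parts: {1, 7, 8, 9, 10}, {2, 3, 4, 5, 6}
Union of parts: {1, 2, 3, 4, 5, 6, 7, 8, 9, 10}
U = {1, 2, 3, 4, 5, 6, 7, 8, 9, 10}
All non-empty? True
Pairwise disjoint? True
Covers U? True

Yes, valid partition


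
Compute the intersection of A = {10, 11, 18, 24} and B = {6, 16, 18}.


A ∩ B = elements in both A and B
A = {10, 11, 18, 24}
B = {6, 16, 18}
A ∩ B = {18}

A ∩ B = {18}


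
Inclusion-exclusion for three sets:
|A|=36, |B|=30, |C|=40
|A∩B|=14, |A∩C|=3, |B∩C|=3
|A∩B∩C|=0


|A∪B∪C| = |A|+|B|+|C| - |A∩B|-|A∩C|-|B∩C| + |A∩B∩C|
= 36+30+40 - 14-3-3 + 0
= 106 - 20 + 0
= 86

|A ∪ B ∪ C| = 86


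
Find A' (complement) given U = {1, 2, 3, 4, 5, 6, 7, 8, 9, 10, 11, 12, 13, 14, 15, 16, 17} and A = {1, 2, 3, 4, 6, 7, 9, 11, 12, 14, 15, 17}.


Aᶜ = U \ A = elements in U but not in A
U = {1, 2, 3, 4, 5, 6, 7, 8, 9, 10, 11, 12, 13, 14, 15, 16, 17}
A = {1, 2, 3, 4, 6, 7, 9, 11, 12, 14, 15, 17}
Aᶜ = {5, 8, 10, 13, 16}

Aᶜ = {5, 8, 10, 13, 16}


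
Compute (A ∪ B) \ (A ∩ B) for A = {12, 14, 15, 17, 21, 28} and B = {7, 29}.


A △ B = (A \ B) ∪ (B \ A) = elements in exactly one of A or B
A \ B = {12, 14, 15, 17, 21, 28}
B \ A = {7, 29}
A △ B = {7, 12, 14, 15, 17, 21, 28, 29}

A △ B = {7, 12, 14, 15, 17, 21, 28, 29}


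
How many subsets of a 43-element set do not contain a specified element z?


Subsets of A avoiding z are subsets of A \ {z}, which has 42 elements.
Count = 2^(n-1) = 2^42
= 4398046511104

Number of subsets avoiding z = 4398046511104


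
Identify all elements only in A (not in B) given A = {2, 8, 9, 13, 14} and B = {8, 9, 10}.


A = {2, 8, 9, 13, 14}
B = {8, 9, 10}
Region: only in A (not in B)
Elements: {2, 13, 14}

Elements only in A (not in B): {2, 13, 14}


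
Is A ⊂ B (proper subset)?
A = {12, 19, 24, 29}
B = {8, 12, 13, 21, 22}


A ⊂ B requires: A ⊆ B AND A ≠ B.
A ⊆ B? No
A ⊄ B, so A is not a proper subset.

No, A is not a proper subset of B


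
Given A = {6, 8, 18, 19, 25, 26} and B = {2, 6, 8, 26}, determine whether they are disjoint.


Disjoint means A ∩ B = ∅.
A ∩ B = {6, 8, 26}
A ∩ B ≠ ∅, so A and B are NOT disjoint.

No, A and B are not disjoint (A ∩ B = {6, 8, 26})


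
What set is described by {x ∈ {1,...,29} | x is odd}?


Checking each candidate:
Condition: odd numbers in {1,...,29}
Result = {1, 3, 5, 7, 9, 11, 13, 15, 17, 19, 21, 23, 25, 27, 29}

{1, 3, 5, 7, 9, 11, 13, 15, 17, 19, 21, 23, 25, 27, 29}


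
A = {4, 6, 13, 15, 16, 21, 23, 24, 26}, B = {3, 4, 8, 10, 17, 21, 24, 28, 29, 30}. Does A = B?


Two sets are equal iff they have exactly the same elements.
A = {4, 6, 13, 15, 16, 21, 23, 24, 26}
B = {3, 4, 8, 10, 17, 21, 24, 28, 29, 30}
Differences: {3, 6, 8, 10, 13, 15, 16, 17, 23, 26, 28, 29, 30}
A ≠ B

No, A ≠ B


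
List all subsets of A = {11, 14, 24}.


|A| = 3, so |P(A)| = 2^3 = 8
Enumerate subsets by cardinality (0 to 3):
∅, {11}, {14}, {24}, {11, 14}, {11, 24}, {14, 24}, {11, 14, 24}

P(A) has 8 subsets: ∅, {11}, {14}, {24}, {11, 14}, {11, 24}, {14, 24}, {11, 14, 24}


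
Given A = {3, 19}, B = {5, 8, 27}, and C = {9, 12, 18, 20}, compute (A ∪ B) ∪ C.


A ∪ B = {3, 5, 8, 19, 27}
(A ∪ B) ∪ C = {3, 5, 8, 9, 12, 18, 19, 20, 27}

A ∪ B ∪ C = {3, 5, 8, 9, 12, 18, 19, 20, 27}


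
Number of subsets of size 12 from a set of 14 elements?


C(n,k) = n! / (k!(n-k)!)
C(14,12) = 14! / (12!2!)
= 91

C(14,12) = 91


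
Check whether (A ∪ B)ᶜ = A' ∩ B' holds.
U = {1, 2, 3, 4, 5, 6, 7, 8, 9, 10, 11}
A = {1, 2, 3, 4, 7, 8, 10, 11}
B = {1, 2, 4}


LHS: A ∪ B = {1, 2, 3, 4, 7, 8, 10, 11}
(A ∪ B)' = U \ (A ∪ B) = {5, 6, 9}
A' = {5, 6, 9}, B' = {3, 5, 6, 7, 8, 9, 10, 11}
Claimed RHS: A' ∩ B' = {5, 6, 9}
Identity is VALID: LHS = RHS = {5, 6, 9} ✓

Identity is valid. (A ∪ B)' = A' ∩ B' = {5, 6, 9}


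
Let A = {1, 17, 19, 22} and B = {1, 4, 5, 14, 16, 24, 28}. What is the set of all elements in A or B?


A ∪ B = all elements in A or B (or both)
A = {1, 17, 19, 22}
B = {1, 4, 5, 14, 16, 24, 28}
A ∪ B = {1, 4, 5, 14, 16, 17, 19, 22, 24, 28}

A ∪ B = {1, 4, 5, 14, 16, 17, 19, 22, 24, 28}


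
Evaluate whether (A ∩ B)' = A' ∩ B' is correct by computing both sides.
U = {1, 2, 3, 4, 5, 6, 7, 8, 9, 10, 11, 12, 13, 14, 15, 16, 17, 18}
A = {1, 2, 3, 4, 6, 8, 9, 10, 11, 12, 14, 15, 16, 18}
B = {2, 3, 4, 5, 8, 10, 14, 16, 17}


LHS: A ∩ B = {2, 3, 4, 8, 10, 14, 16}
(A ∩ B)' = U \ (A ∩ B) = {1, 5, 6, 7, 9, 11, 12, 13, 15, 17, 18}
A' = {5, 7, 13, 17}, B' = {1, 6, 7, 9, 11, 12, 13, 15, 18}
Claimed RHS: A' ∩ B' = {7, 13}
Identity is INVALID: LHS = {1, 5, 6, 7, 9, 11, 12, 13, 15, 17, 18} but the RHS claimed here equals {7, 13}. The correct form is (A ∩ B)' = A' ∪ B'.

Identity is invalid: (A ∩ B)' = {1, 5, 6, 7, 9, 11, 12, 13, 15, 17, 18} but A' ∩ B' = {7, 13}. The correct De Morgan law is (A ∩ B)' = A' ∪ B'.


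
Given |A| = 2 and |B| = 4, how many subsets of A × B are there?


A relation from A to B is any subset of A × B.
|A × B| = 2 × 4 = 8
# relations = 2^|A × B| = 2^8 = 256

Number of relations = 256


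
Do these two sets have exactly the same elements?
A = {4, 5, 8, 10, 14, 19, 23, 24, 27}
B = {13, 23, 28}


Two sets are equal iff they have exactly the same elements.
A = {4, 5, 8, 10, 14, 19, 23, 24, 27}
B = {13, 23, 28}
Differences: {4, 5, 8, 10, 13, 14, 19, 24, 27, 28}
A ≠ B

No, A ≠ B


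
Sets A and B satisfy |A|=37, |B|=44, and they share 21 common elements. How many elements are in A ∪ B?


|A ∪ B| = |A| + |B| - |A ∩ B|
= 37 + 44 - 21
= 60

|A ∪ B| = 60


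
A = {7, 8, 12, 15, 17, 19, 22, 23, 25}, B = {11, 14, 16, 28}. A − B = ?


A \ B = elements in A but not in B
A = {7, 8, 12, 15, 17, 19, 22, 23, 25}
B = {11, 14, 16, 28}
Remove from A any elements in B
A \ B = {7, 8, 12, 15, 17, 19, 22, 23, 25}

A \ B = {7, 8, 12, 15, 17, 19, 22, 23, 25}


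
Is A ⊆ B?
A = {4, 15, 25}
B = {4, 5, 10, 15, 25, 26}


A ⊆ B means every element of A is in B.
All elements of A are in B.
So A ⊆ B.

Yes, A ⊆ B


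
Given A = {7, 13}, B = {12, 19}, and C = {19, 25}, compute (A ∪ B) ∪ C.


A ∪ B = {7, 12, 13, 19}
(A ∪ B) ∪ C = {7, 12, 13, 19, 25}

A ∪ B ∪ C = {7, 12, 13, 19, 25}


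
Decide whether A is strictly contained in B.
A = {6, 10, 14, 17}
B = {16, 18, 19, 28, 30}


A ⊂ B requires: A ⊆ B AND A ≠ B.
A ⊆ B? No
A ⊄ B, so A is not a proper subset.

No, A is not a proper subset of B


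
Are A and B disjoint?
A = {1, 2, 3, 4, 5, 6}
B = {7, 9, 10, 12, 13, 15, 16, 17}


Disjoint means A ∩ B = ∅.
A ∩ B = ∅
A ∩ B = ∅, so A and B are disjoint.

Yes, A and B are disjoint


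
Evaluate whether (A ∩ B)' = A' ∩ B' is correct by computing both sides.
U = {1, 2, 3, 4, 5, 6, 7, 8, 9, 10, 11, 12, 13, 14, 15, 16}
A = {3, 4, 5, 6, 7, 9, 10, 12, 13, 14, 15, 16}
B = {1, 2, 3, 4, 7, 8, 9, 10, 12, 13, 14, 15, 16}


LHS: A ∩ B = {3, 4, 7, 9, 10, 12, 13, 14, 15, 16}
(A ∩ B)' = U \ (A ∩ B) = {1, 2, 5, 6, 8, 11}
A' = {1, 2, 8, 11}, B' = {5, 6, 11}
Claimed RHS: A' ∩ B' = {11}
Identity is INVALID: LHS = {1, 2, 5, 6, 8, 11} but the RHS claimed here equals {11}. The correct form is (A ∩ B)' = A' ∪ B'.

Identity is invalid: (A ∩ B)' = {1, 2, 5, 6, 8, 11} but A' ∩ B' = {11}. The correct De Morgan law is (A ∩ B)' = A' ∪ B'.


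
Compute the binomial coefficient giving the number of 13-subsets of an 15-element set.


C(n,k) = n! / (k!(n-k)!)
C(15,13) = 15! / (13!2!)
= 105

C(15,13) = 105


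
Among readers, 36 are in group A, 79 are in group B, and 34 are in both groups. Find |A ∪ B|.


|A ∪ B| = |A| + |B| - |A ∩ B|
= 36 + 79 - 34
= 81

|A ∪ B| = 81


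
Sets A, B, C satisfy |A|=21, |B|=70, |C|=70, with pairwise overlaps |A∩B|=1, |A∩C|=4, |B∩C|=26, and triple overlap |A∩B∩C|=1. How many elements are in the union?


|A∪B∪C| = |A|+|B|+|C| - |A∩B|-|A∩C|-|B∩C| + |A∩B∩C|
= 21+70+70 - 1-4-26 + 1
= 161 - 31 + 1
= 131

|A ∪ B ∪ C| = 131


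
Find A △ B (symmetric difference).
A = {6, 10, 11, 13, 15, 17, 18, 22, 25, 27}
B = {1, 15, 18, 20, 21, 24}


A △ B = (A \ B) ∪ (B \ A) = elements in exactly one of A or B
A \ B = {6, 10, 11, 13, 17, 22, 25, 27}
B \ A = {1, 20, 21, 24}
A △ B = {1, 6, 10, 11, 13, 17, 20, 21, 22, 24, 25, 27}

A △ B = {1, 6, 10, 11, 13, 17, 20, 21, 22, 24, 25, 27}


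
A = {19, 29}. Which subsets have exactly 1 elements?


|A| = 2, so A has C(2,1) = 2 subsets of size 1.
Enumerate by choosing 1 elements from A at a time:
{19}, {29}

1-element subsets (2 total): {19}, {29}


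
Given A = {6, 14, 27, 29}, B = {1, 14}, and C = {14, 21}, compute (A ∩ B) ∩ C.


A ∩ B = {14}
(A ∩ B) ∩ C = {14}

A ∩ B ∩ C = {14}


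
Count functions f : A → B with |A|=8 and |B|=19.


Each of |A| = 8 inputs maps to any of |B| = 19 outputs.
# functions = |B|^|A| = 19^8
= 16983563041

Number of functions = 16983563041


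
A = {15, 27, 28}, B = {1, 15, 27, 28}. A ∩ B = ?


A ∩ B = elements in both A and B
A = {15, 27, 28}
B = {1, 15, 27, 28}
A ∩ B = {15, 27, 28}

A ∩ B = {15, 27, 28}


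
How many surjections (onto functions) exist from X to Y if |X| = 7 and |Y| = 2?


n = |X| = 7, k = |Y| = 2. Surjections via inclusion-exclusion:
S(n,k) = Σ(-1)^i × C(k,i) × (k-i)^n, i=0 to k
i=0: (-1)^0×C(2,0)×2^7 = 128
i=1: (-1)^1×C(2,1)×1^7 = -2
i=2: (-1)^2×C(2,2)×0^7 = 0
Total = 126

Number of surjections = 126


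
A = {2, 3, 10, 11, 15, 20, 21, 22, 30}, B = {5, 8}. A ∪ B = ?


A ∪ B = all elements in A or B (or both)
A = {2, 3, 10, 11, 15, 20, 21, 22, 30}
B = {5, 8}
A ∪ B = {2, 3, 5, 8, 10, 11, 15, 20, 21, 22, 30}

A ∪ B = {2, 3, 5, 8, 10, 11, 15, 20, 21, 22, 30}


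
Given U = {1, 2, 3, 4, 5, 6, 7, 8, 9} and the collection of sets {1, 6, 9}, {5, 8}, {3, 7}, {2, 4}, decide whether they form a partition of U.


A partition requires: (1) non-empty parts, (2) pairwise disjoint, (3) union = U
Parts: {1, 6, 9}, {5, 8}, {3, 7}, {2, 4}
Union of parts: {1, 2, 3, 4, 5, 6, 7, 8, 9}
U = {1, 2, 3, 4, 5, 6, 7, 8, 9}
All non-empty? True
Pairwise disjoint? True
Covers U? True

Yes, valid partition


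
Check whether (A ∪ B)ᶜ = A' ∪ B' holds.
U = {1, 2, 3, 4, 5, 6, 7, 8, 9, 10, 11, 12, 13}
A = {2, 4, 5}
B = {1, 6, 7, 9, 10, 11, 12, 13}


LHS: A ∪ B = {1, 2, 4, 5, 6, 7, 9, 10, 11, 12, 13}
(A ∪ B)' = U \ (A ∪ B) = {3, 8}
A' = {1, 3, 6, 7, 8, 9, 10, 11, 12, 13}, B' = {2, 3, 4, 5, 8}
Claimed RHS: A' ∪ B' = {1, 2, 3, 4, 5, 6, 7, 8, 9, 10, 11, 12, 13}
Identity is INVALID: LHS = {3, 8} but the RHS claimed here equals {1, 2, 3, 4, 5, 6, 7, 8, 9, 10, 11, 12, 13}. The correct form is (A ∪ B)' = A' ∩ B'.

Identity is invalid: (A ∪ B)' = {3, 8} but A' ∪ B' = {1, 2, 3, 4, 5, 6, 7, 8, 9, 10, 11, 12, 13}. The correct De Morgan law is (A ∪ B)' = A' ∩ B'.


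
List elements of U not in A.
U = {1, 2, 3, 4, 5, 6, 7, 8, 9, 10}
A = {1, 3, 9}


Aᶜ = U \ A = elements in U but not in A
U = {1, 2, 3, 4, 5, 6, 7, 8, 9, 10}
A = {1, 3, 9}
Aᶜ = {2, 4, 5, 6, 7, 8, 10}

Aᶜ = {2, 4, 5, 6, 7, 8, 10}


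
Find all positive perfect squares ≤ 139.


Checking each candidate:
Condition: positive perfect squares ≤ 139
Result = {1, 4, 9, 16, 25, 36, 49, 64, 81, 100, 121}

{1, 4, 9, 16, 25, 36, 49, 64, 81, 100, 121}


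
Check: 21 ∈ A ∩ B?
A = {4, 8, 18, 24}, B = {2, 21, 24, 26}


A = {4, 8, 18, 24}, B = {2, 21, 24, 26}
A ∩ B = elements in both A and B
A ∩ B = {24}
Checking if 21 ∈ A ∩ B
21 is not in A ∩ B → False

21 ∉ A ∩ B


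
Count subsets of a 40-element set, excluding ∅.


Total subsets = 2^n = 2^40 = 1099511627776
Non-empty subsets exclude the empty set: 2^n - 1
= 1099511627776 - 1
= 1099511627775

Number of non-empty subsets = 1099511627775


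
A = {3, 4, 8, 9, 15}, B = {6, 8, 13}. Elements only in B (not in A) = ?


A = {3, 4, 8, 9, 15}
B = {6, 8, 13}
Region: only in B (not in A)
Elements: {6, 13}

Elements only in B (not in A): {6, 13}


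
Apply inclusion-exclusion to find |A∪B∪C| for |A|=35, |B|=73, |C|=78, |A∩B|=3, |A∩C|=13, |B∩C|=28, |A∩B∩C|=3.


|A∪B∪C| = |A|+|B|+|C| - |A∩B|-|A∩C|-|B∩C| + |A∩B∩C|
= 35+73+78 - 3-13-28 + 3
= 186 - 44 + 3
= 145

|A ∪ B ∪ C| = 145


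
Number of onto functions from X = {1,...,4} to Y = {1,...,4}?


n = |X| = 4, k = |Y| = 4. Surjections via inclusion-exclusion:
S(n,k) = Σ(-1)^i × C(k,i) × (k-i)^n, i=0 to k
i=0: (-1)^0×C(4,0)×4^4 = 256
i=1: (-1)^1×C(4,1)×3^4 = -324
i=2: (-1)^2×C(4,2)×2^4 = 96
i=3: (-1)^3×C(4,3)×1^4 = -4
i=4: (-1)^4×C(4,4)×0^4 = 0
Total = 24

Number of surjections = 24


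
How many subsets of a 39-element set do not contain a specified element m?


Subsets of A avoiding m are subsets of A \ {m}, which has 38 elements.
Count = 2^(n-1) = 2^38
= 274877906944

Number of subsets avoiding m = 274877906944


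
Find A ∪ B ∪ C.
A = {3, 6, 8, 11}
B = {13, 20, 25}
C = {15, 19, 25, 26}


A ∪ B = {3, 6, 8, 11, 13, 20, 25}
(A ∪ B) ∪ C = {3, 6, 8, 11, 13, 15, 19, 20, 25, 26}

A ∪ B ∪ C = {3, 6, 8, 11, 13, 15, 19, 20, 25, 26}


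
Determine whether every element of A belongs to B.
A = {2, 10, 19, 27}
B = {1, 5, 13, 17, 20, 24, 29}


A ⊆ B means every element of A is in B.
Elements in A not in B: {2, 10, 19, 27}
So A ⊄ B.

No, A ⊄ B


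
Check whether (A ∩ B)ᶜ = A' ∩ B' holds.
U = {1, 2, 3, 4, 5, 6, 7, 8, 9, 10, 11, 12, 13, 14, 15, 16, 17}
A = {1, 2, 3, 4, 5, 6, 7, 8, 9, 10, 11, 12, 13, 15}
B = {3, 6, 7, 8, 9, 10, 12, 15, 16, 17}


LHS: A ∩ B = {3, 6, 7, 8, 9, 10, 12, 15}
(A ∩ B)' = U \ (A ∩ B) = {1, 2, 4, 5, 11, 13, 14, 16, 17}
A' = {14, 16, 17}, B' = {1, 2, 4, 5, 11, 13, 14}
Claimed RHS: A' ∩ B' = {14}
Identity is INVALID: LHS = {1, 2, 4, 5, 11, 13, 14, 16, 17} but the RHS claimed here equals {14}. The correct form is (A ∩ B)' = A' ∪ B'.

Identity is invalid: (A ∩ B)' = {1, 2, 4, 5, 11, 13, 14, 16, 17} but A' ∩ B' = {14}. The correct De Morgan law is (A ∩ B)' = A' ∪ B'.


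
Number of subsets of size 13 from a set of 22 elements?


C(n,k) = n! / (k!(n-k)!)
C(22,13) = 22! / (13!9!)
= 497420

C(22,13) = 497420


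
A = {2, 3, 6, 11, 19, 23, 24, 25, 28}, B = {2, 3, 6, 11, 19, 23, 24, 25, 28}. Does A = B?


Two sets are equal iff they have exactly the same elements.
A = {2, 3, 6, 11, 19, 23, 24, 25, 28}
B = {2, 3, 6, 11, 19, 23, 24, 25, 28}
Same elements → A = B

Yes, A = B


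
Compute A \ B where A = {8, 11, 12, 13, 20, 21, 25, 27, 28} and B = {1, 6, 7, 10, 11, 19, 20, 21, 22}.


A \ B = elements in A but not in B
A = {8, 11, 12, 13, 20, 21, 25, 27, 28}
B = {1, 6, 7, 10, 11, 19, 20, 21, 22}
Remove from A any elements in B
A \ B = {8, 12, 13, 25, 27, 28}

A \ B = {8, 12, 13, 25, 27, 28}


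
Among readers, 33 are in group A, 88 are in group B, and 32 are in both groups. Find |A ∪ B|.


|A ∪ B| = |A| + |B| - |A ∩ B|
= 33 + 88 - 32
= 89

|A ∪ B| = 89


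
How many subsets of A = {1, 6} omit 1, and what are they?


A subset of A that omits 1 is a subset of A \ {1}, so there are 2^(n-1) = 2^1 = 2 of them.
Subsets excluding 1: ∅, {6}

Subsets excluding 1 (2 total): ∅, {6}


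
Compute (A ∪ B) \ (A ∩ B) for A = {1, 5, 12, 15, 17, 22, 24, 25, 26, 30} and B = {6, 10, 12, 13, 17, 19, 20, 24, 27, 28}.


A △ B = (A \ B) ∪ (B \ A) = elements in exactly one of A or B
A \ B = {1, 5, 15, 22, 25, 26, 30}
B \ A = {6, 10, 13, 19, 20, 27, 28}
A △ B = {1, 5, 6, 10, 13, 15, 19, 20, 22, 25, 26, 27, 28, 30}

A △ B = {1, 5, 6, 10, 13, 15, 19, 20, 22, 25, 26, 27, 28, 30}


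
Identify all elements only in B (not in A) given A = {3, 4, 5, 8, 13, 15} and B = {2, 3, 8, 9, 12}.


A = {3, 4, 5, 8, 13, 15}
B = {2, 3, 8, 9, 12}
Region: only in B (not in A)
Elements: {2, 9, 12}

Elements only in B (not in A): {2, 9, 12}


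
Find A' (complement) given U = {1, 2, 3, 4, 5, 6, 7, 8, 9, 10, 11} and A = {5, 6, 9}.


Aᶜ = U \ A = elements in U but not in A
U = {1, 2, 3, 4, 5, 6, 7, 8, 9, 10, 11}
A = {5, 6, 9}
Aᶜ = {1, 2, 3, 4, 7, 8, 10, 11}

Aᶜ = {1, 2, 3, 4, 7, 8, 10, 11}


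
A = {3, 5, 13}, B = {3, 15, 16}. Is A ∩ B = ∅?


Disjoint means A ∩ B = ∅.
A ∩ B = {3}
A ∩ B ≠ ∅, so A and B are NOT disjoint.

No, A and B are not disjoint (A ∩ B = {3})


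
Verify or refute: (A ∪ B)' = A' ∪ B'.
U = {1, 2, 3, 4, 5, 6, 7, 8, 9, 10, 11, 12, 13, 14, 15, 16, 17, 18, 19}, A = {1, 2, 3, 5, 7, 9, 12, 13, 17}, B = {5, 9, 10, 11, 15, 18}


LHS: A ∪ B = {1, 2, 3, 5, 7, 9, 10, 11, 12, 13, 15, 17, 18}
(A ∪ B)' = U \ (A ∪ B) = {4, 6, 8, 14, 16, 19}
A' = {4, 6, 8, 10, 11, 14, 15, 16, 18, 19}, B' = {1, 2, 3, 4, 6, 7, 8, 12, 13, 14, 16, 17, 19}
Claimed RHS: A' ∪ B' = {1, 2, 3, 4, 6, 7, 8, 10, 11, 12, 13, 14, 15, 16, 17, 18, 19}
Identity is INVALID: LHS = {4, 6, 8, 14, 16, 19} but the RHS claimed here equals {1, 2, 3, 4, 6, 7, 8, 10, 11, 12, 13, 14, 15, 16, 17, 18, 19}. The correct form is (A ∪ B)' = A' ∩ B'.

Identity is invalid: (A ∪ B)' = {4, 6, 8, 14, 16, 19} but A' ∪ B' = {1, 2, 3, 4, 6, 7, 8, 10, 11, 12, 13, 14, 15, 16, 17, 18, 19}. The correct De Morgan law is (A ∪ B)' = A' ∩ B'.


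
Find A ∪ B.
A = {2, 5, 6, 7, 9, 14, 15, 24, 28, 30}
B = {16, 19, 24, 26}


A ∪ B = all elements in A or B (or both)
A = {2, 5, 6, 7, 9, 14, 15, 24, 28, 30}
B = {16, 19, 24, 26}
A ∪ B = {2, 5, 6, 7, 9, 14, 15, 16, 19, 24, 26, 28, 30}

A ∪ B = {2, 5, 6, 7, 9, 14, 15, 16, 19, 24, 26, 28, 30}


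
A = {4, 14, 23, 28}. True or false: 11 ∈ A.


A = {4, 14, 23, 28}
Checking if 11 is in A
11 is not in A → False

11 ∉ A


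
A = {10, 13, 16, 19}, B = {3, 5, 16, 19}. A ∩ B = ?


A ∩ B = elements in both A and B
A = {10, 13, 16, 19}
B = {3, 5, 16, 19}
A ∩ B = {16, 19}

A ∩ B = {16, 19}


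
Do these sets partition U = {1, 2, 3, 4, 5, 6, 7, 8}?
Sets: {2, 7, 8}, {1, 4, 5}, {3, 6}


A partition requires: (1) non-empty parts, (2) pairwise disjoint, (3) union = U
Parts: {2, 7, 8}, {1, 4, 5}, {3, 6}
Union of parts: {1, 2, 3, 4, 5, 6, 7, 8}
U = {1, 2, 3, 4, 5, 6, 7, 8}
All non-empty? True
Pairwise disjoint? True
Covers U? True

Yes, valid partition


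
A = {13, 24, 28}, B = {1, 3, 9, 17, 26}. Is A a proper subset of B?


A ⊂ B requires: A ⊆ B AND A ≠ B.
A ⊆ B? No
A ⊄ B, so A is not a proper subset.

No, A is not a proper subset of B


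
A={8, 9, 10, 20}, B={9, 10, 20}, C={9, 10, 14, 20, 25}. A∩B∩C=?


A ∩ B = {9, 10, 20}
(A ∩ B) ∩ C = {9, 10, 20}

A ∩ B ∩ C = {9, 10, 20}


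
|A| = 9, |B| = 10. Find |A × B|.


|A × B| = |A| × |B|
= 9 × 10
= 90

|A × B| = 90


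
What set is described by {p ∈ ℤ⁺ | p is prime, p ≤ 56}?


Checking each candidate:
Condition: primes ≤ 56
Result = {2, 3, 5, 7, 11, 13, 17, 19, 23, 29, 31, 37, 41, 43, 47, 53}

{2, 3, 5, 7, 11, 13, 17, 19, 23, 29, 31, 37, 41, 43, 47, 53}


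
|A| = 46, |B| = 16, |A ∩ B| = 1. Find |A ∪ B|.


|A ∪ B| = |A| + |B| - |A ∩ B|
= 46 + 16 - 1
= 61

|A ∪ B| = 61


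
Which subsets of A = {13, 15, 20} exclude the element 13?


A subset of A that omits 13 is a subset of A \ {13}, so there are 2^(n-1) = 2^2 = 4 of them.
Subsets excluding 13: ∅, {15}, {20}, {15, 20}

Subsets excluding 13 (4 total): ∅, {15}, {20}, {15, 20}


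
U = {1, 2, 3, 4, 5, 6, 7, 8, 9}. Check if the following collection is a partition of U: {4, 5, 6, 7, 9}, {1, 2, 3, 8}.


A partition requires: (1) non-empty parts, (2) pairwise disjoint, (3) union = U
Parts: {4, 5, 6, 7, 9}, {1, 2, 3, 8}
Union of parts: {1, 2, 3, 4, 5, 6, 7, 8, 9}
U = {1, 2, 3, 4, 5, 6, 7, 8, 9}
All non-empty? True
Pairwise disjoint? True
Covers U? True

Yes, valid partition


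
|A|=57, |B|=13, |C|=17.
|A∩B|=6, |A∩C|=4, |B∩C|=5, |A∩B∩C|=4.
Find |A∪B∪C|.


|A∪B∪C| = |A|+|B|+|C| - |A∩B|-|A∩C|-|B∩C| + |A∩B∩C|
= 57+13+17 - 6-4-5 + 4
= 87 - 15 + 4
= 76

|A ∪ B ∪ C| = 76


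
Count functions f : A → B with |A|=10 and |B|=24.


Each of |A| = 10 inputs maps to any of |B| = 24 outputs.
# functions = |B|^|A| = 24^10
= 63403380965376

Number of functions = 63403380965376


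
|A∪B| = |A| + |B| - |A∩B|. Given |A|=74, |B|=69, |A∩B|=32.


|A ∪ B| = |A| + |B| - |A ∩ B|
= 74 + 69 - 32
= 111

|A ∪ B| = 111


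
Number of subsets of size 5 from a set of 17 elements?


C(n,k) = n! / (k!(n-k)!)
C(17,5) = 17! / (5!12!)
= 6188

C(17,5) = 6188


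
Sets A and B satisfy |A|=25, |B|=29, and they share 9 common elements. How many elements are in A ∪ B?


|A ∪ B| = |A| + |B| - |A ∩ B|
= 25 + 29 - 9
= 45

|A ∪ B| = 45


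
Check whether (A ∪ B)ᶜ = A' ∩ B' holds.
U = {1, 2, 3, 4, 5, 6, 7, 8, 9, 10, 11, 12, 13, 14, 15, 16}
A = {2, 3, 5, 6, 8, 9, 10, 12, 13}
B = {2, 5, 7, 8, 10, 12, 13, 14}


LHS: A ∪ B = {2, 3, 5, 6, 7, 8, 9, 10, 12, 13, 14}
(A ∪ B)' = U \ (A ∪ B) = {1, 4, 11, 15, 16}
A' = {1, 4, 7, 11, 14, 15, 16}, B' = {1, 3, 4, 6, 9, 11, 15, 16}
Claimed RHS: A' ∩ B' = {1, 4, 11, 15, 16}
Identity is VALID: LHS = RHS = {1, 4, 11, 15, 16} ✓

Identity is valid. (A ∪ B)' = A' ∩ B' = {1, 4, 11, 15, 16}


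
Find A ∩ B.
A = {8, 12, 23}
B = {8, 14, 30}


A ∩ B = elements in both A and B
A = {8, 12, 23}
B = {8, 14, 30}
A ∩ B = {8}

A ∩ B = {8}


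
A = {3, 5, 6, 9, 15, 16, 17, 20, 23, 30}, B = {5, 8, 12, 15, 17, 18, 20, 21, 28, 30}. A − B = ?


A \ B = elements in A but not in B
A = {3, 5, 6, 9, 15, 16, 17, 20, 23, 30}
B = {5, 8, 12, 15, 17, 18, 20, 21, 28, 30}
Remove from A any elements in B
A \ B = {3, 6, 9, 16, 23}

A \ B = {3, 6, 9, 16, 23}


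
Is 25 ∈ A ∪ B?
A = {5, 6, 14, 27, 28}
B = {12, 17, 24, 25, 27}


A = {5, 6, 14, 27, 28}, B = {12, 17, 24, 25, 27}
A ∪ B = all elements in A or B
A ∪ B = {5, 6, 12, 14, 17, 24, 25, 27, 28}
Checking if 25 ∈ A ∪ B
25 is in A ∪ B → True

25 ∈ A ∪ B


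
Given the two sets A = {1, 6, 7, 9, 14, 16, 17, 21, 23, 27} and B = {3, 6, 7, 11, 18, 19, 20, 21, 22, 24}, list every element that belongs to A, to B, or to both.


A ∪ B = all elements in A or B (or both)
A = {1, 6, 7, 9, 14, 16, 17, 21, 23, 27}
B = {3, 6, 7, 11, 18, 19, 20, 21, 22, 24}
A ∪ B = {1, 3, 6, 7, 9, 11, 14, 16, 17, 18, 19, 20, 21, 22, 23, 24, 27}

A ∪ B = {1, 3, 6, 7, 9, 11, 14, 16, 17, 18, 19, 20, 21, 22, 23, 24, 27}


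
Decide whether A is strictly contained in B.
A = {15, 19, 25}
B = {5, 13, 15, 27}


A ⊂ B requires: A ⊆ B AND A ≠ B.
A ⊆ B? No
A ⊄ B, so A is not a proper subset.

No, A is not a proper subset of B


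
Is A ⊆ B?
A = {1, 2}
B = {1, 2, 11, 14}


A ⊆ B means every element of A is in B.
All elements of A are in B.
So A ⊆ B.

Yes, A ⊆ B


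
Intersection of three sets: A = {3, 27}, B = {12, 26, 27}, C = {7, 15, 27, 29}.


A ∩ B = {27}
(A ∩ B) ∩ C = {27}

A ∩ B ∩ C = {27}


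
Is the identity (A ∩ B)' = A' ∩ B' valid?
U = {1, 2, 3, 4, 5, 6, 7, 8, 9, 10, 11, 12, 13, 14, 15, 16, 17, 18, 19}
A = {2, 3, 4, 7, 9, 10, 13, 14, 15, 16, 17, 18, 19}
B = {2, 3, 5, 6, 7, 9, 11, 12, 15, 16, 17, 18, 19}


LHS: A ∩ B = {2, 3, 7, 9, 15, 16, 17, 18, 19}
(A ∩ B)' = U \ (A ∩ B) = {1, 4, 5, 6, 8, 10, 11, 12, 13, 14}
A' = {1, 5, 6, 8, 11, 12}, B' = {1, 4, 8, 10, 13, 14}
Claimed RHS: A' ∩ B' = {1, 8}
Identity is INVALID: LHS = {1, 4, 5, 6, 8, 10, 11, 12, 13, 14} but the RHS claimed here equals {1, 8}. The correct form is (A ∩ B)' = A' ∪ B'.

Identity is invalid: (A ∩ B)' = {1, 4, 5, 6, 8, 10, 11, 12, 13, 14} but A' ∩ B' = {1, 8}. The correct De Morgan law is (A ∩ B)' = A' ∪ B'.


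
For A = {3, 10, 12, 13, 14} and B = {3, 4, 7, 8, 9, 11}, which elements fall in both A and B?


A = {3, 10, 12, 13, 14}
B = {3, 4, 7, 8, 9, 11}
Region: in both A and B
Elements: {3}

Elements in both A and B: {3}


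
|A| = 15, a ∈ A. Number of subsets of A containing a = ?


Subsets of A containing a correspond to subsets of A \ {a}, which has 14 elements.
Count = 2^(n-1) = 2^14
= 16384

Number of subsets containing a = 16384


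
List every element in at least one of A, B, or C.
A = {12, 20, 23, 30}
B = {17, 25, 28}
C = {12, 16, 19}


A ∪ B = {12, 17, 20, 23, 25, 28, 30}
(A ∪ B) ∪ C = {12, 16, 17, 19, 20, 23, 25, 28, 30}

A ∪ B ∪ C = {12, 16, 17, 19, 20, 23, 25, 28, 30}


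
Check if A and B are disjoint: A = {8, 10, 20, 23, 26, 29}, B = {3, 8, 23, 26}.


Disjoint means A ∩ B = ∅.
A ∩ B = {8, 23, 26}
A ∩ B ≠ ∅, so A and B are NOT disjoint.

No, A and B are not disjoint (A ∩ B = {8, 23, 26})


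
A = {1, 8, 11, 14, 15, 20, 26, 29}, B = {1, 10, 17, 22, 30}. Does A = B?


Two sets are equal iff they have exactly the same elements.
A = {1, 8, 11, 14, 15, 20, 26, 29}
B = {1, 10, 17, 22, 30}
Differences: {8, 10, 11, 14, 15, 17, 20, 22, 26, 29, 30}
A ≠ B

No, A ≠ B


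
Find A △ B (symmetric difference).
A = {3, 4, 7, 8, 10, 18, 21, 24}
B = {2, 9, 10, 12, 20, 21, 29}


A △ B = (A \ B) ∪ (B \ A) = elements in exactly one of A or B
A \ B = {3, 4, 7, 8, 18, 24}
B \ A = {2, 9, 12, 20, 29}
A △ B = {2, 3, 4, 7, 8, 9, 12, 18, 20, 24, 29}

A △ B = {2, 3, 4, 7, 8, 9, 12, 18, 20, 24, 29}


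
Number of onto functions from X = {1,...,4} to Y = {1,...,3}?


n = |X| = 4, k = |Y| = 3. Surjections via inclusion-exclusion:
S(n,k) = Σ(-1)^i × C(k,i) × (k-i)^n, i=0 to k
i=0: (-1)^0×C(3,0)×3^4 = 81
i=1: (-1)^1×C(3,1)×2^4 = -48
i=2: (-1)^2×C(3,2)×1^4 = 3
i=3: (-1)^3×C(3,3)×0^4 = 0
Total = 36

Number of surjections = 36


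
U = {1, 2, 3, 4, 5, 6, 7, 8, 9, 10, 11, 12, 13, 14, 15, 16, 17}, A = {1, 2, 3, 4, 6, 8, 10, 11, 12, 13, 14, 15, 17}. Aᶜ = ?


Aᶜ = U \ A = elements in U but not in A
U = {1, 2, 3, 4, 5, 6, 7, 8, 9, 10, 11, 12, 13, 14, 15, 16, 17}
A = {1, 2, 3, 4, 6, 8, 10, 11, 12, 13, 14, 15, 17}
Aᶜ = {5, 7, 9, 16}

Aᶜ = {5, 7, 9, 16}


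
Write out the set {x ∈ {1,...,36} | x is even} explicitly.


Checking each candidate:
Condition: even numbers in {1,...,36}
Result = {2, 4, 6, 8, 10, 12, 14, 16, 18, 20, 22, 24, 26, 28, 30, 32, 34, 36}

{2, 4, 6, 8, 10, 12, 14, 16, 18, 20, 22, 24, 26, 28, 30, 32, 34, 36}


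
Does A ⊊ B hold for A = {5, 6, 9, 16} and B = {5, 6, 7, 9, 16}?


A ⊂ B requires: A ⊆ B AND A ≠ B.
A ⊆ B? Yes
A = B? No
A ⊂ B: Yes (A is a proper subset of B)

Yes, A ⊂ B


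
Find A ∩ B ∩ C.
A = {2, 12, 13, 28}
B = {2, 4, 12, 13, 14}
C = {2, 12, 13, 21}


A ∩ B = {2, 12, 13}
(A ∩ B) ∩ C = {2, 12, 13}

A ∩ B ∩ C = {2, 12, 13}


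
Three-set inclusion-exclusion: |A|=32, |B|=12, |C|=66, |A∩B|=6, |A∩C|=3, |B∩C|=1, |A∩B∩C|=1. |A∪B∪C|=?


|A∪B∪C| = |A|+|B|+|C| - |A∩B|-|A∩C|-|B∩C| + |A∩B∩C|
= 32+12+66 - 6-3-1 + 1
= 110 - 10 + 1
= 101

|A ∪ B ∪ C| = 101


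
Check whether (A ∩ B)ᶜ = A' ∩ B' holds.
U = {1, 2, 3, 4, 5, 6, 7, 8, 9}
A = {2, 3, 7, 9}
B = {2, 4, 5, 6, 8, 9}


LHS: A ∩ B = {2, 9}
(A ∩ B)' = U \ (A ∩ B) = {1, 3, 4, 5, 6, 7, 8}
A' = {1, 4, 5, 6, 8}, B' = {1, 3, 7}
Claimed RHS: A' ∩ B' = {1}
Identity is INVALID: LHS = {1, 3, 4, 5, 6, 7, 8} but the RHS claimed here equals {1}. The correct form is (A ∩ B)' = A' ∪ B'.

Identity is invalid: (A ∩ B)' = {1, 3, 4, 5, 6, 7, 8} but A' ∩ B' = {1}. The correct De Morgan law is (A ∩ B)' = A' ∪ B'.


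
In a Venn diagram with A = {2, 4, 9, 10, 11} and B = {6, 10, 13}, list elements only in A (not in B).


A = {2, 4, 9, 10, 11}
B = {6, 10, 13}
Region: only in A (not in B)
Elements: {2, 4, 9, 11}

Elements only in A (not in B): {2, 4, 9, 11}


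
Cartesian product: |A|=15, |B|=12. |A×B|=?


|A × B| = |A| × |B|
= 15 × 12
= 180

|A × B| = 180


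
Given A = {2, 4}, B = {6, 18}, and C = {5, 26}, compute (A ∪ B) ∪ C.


A ∪ B = {2, 4, 6, 18}
(A ∪ B) ∪ C = {2, 4, 5, 6, 18, 26}

A ∪ B ∪ C = {2, 4, 5, 6, 18, 26}


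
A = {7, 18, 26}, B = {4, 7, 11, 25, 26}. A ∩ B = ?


A ∩ B = elements in both A and B
A = {7, 18, 26}
B = {4, 7, 11, 25, 26}
A ∩ B = {7, 26}

A ∩ B = {7, 26}


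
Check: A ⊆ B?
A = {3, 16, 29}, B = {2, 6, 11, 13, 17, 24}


A ⊆ B means every element of A is in B.
Elements in A not in B: {3, 16, 29}
So A ⊄ B.

No, A ⊄ B


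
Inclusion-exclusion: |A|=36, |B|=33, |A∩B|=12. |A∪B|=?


|A ∪ B| = |A| + |B| - |A ∩ B|
= 36 + 33 - 12
= 57

|A ∪ B| = 57


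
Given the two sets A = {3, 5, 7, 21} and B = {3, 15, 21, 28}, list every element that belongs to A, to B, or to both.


A ∪ B = all elements in A or B (or both)
A = {3, 5, 7, 21}
B = {3, 15, 21, 28}
A ∪ B = {3, 5, 7, 15, 21, 28}

A ∪ B = {3, 5, 7, 15, 21, 28}


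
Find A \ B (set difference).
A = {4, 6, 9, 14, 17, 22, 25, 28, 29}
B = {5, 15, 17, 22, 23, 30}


A \ B = elements in A but not in B
A = {4, 6, 9, 14, 17, 22, 25, 28, 29}
B = {5, 15, 17, 22, 23, 30}
Remove from A any elements in B
A \ B = {4, 6, 9, 14, 25, 28, 29}

A \ B = {4, 6, 9, 14, 25, 28, 29}


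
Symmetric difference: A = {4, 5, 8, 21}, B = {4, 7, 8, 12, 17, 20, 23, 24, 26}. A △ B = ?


A △ B = (A \ B) ∪ (B \ A) = elements in exactly one of A or B
A \ B = {5, 21}
B \ A = {7, 12, 17, 20, 23, 24, 26}
A △ B = {5, 7, 12, 17, 20, 21, 23, 24, 26}

A △ B = {5, 7, 12, 17, 20, 21, 23, 24, 26}


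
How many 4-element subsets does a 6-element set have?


C(n,k) = n! / (k!(n-k)!)
C(6,4) = 6! / (4!2!)
= 15

C(6,4) = 15


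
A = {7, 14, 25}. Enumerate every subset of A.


|A| = 3, so |P(A)| = 2^3 = 8
Enumerate subsets by cardinality (0 to 3):
∅, {7}, {14}, {25}, {7, 14}, {7, 25}, {14, 25}, {7, 14, 25}

P(A) has 8 subsets: ∅, {7}, {14}, {25}, {7, 14}, {7, 25}, {14, 25}, {7, 14, 25}


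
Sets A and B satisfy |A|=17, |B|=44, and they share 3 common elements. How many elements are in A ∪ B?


|A ∪ B| = |A| + |B| - |A ∩ B|
= 17 + 44 - 3
= 58

|A ∪ B| = 58


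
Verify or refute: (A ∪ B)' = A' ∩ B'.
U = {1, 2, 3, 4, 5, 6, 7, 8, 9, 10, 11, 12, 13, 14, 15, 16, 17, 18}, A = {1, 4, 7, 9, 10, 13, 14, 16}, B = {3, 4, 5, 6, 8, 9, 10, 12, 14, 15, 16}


LHS: A ∪ B = {1, 3, 4, 5, 6, 7, 8, 9, 10, 12, 13, 14, 15, 16}
(A ∪ B)' = U \ (A ∪ B) = {2, 11, 17, 18}
A' = {2, 3, 5, 6, 8, 11, 12, 15, 17, 18}, B' = {1, 2, 7, 11, 13, 17, 18}
Claimed RHS: A' ∩ B' = {2, 11, 17, 18}
Identity is VALID: LHS = RHS = {2, 11, 17, 18} ✓

Identity is valid. (A ∪ B)' = A' ∩ B' = {2, 11, 17, 18}


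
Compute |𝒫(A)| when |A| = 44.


Number of subsets = 2^n
= 2^44
= 17592186044416

|P(A)| = 17592186044416


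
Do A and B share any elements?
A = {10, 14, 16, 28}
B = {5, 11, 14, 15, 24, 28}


Disjoint means A ∩ B = ∅.
A ∩ B = {14, 28}
A ∩ B ≠ ∅, so A and B are NOT disjoint.

Yes — A and B share the element(s) of A ∩ B = {14, 28}, so they are not disjoint


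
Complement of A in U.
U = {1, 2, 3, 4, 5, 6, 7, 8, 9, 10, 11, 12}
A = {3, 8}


Aᶜ = U \ A = elements in U but not in A
U = {1, 2, 3, 4, 5, 6, 7, 8, 9, 10, 11, 12}
A = {3, 8}
Aᶜ = {1, 2, 4, 5, 6, 7, 9, 10, 11, 12}

Aᶜ = {1, 2, 4, 5, 6, 7, 9, 10, 11, 12}


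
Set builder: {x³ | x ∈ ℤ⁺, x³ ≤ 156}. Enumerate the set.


Checking each candidate:
Condition: positive perfect cubes ≤ 156
Result = {1, 8, 27, 64, 125}

{1, 8, 27, 64, 125}
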